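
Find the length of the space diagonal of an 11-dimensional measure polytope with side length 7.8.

The space diagonal of an n-cube of side s is s√n. Here 7.8·√11 ≈ 25.8697.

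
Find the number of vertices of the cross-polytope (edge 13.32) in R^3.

Number of 0-faces = 2^(0+1) · C(3,0+1) = 2 · 3 = 6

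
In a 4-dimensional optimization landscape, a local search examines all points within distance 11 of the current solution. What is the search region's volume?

Volume = π^{4/2}·(11)^4/Γ(3) = 14641·π^2/2 ≈ 72250.4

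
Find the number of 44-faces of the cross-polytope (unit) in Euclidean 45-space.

An n-cross-polytope has 2^(k+1)·C(n,k+1) k-faces. Here 2^45·C(45,45) = 35184372088832·1 = 35184372088832.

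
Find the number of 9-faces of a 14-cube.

An n-cube has C(n,k)·2^(n-k) k-faces. Here C(14,9)·2^5 = 2002·32 = 64064.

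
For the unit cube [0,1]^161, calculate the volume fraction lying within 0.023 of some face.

1 - (1 - 2·0.023)^161 = 1 - 0.954^161 ≈ 0.99949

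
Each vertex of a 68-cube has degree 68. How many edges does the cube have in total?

Number of 1-faces = C(68,1)·2^(68-1) = 68·147573952589676412928 = 10035028776097996079104.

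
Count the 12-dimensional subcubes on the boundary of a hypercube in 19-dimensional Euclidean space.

Choose 12 of 19 axes to span the face (C(19,12) = 50388 ways), then fix each of the remaining 7 coordinates at one of its two extreme values (2^7 = 128 ways): 50388·128 = 6449664.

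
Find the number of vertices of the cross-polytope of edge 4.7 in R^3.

An n-cross-polytope has 2^(k+1)·C(n,k+1) k-faces. Here 2^1·C(3,1) = 2·3 = 6.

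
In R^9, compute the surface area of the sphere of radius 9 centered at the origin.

The surface area of an n-ball is 2π^(n/2) r^(n-1) / Γ(n/2). For n=9, r=9: 459165024·π^4/35 ≈ 1.27791e+09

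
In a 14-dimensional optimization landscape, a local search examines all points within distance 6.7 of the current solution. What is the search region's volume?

V_14(6.7) = π^(14/2) · (6.7)^14 / Γ(14/2 + 1) ≈ 2.20123e+11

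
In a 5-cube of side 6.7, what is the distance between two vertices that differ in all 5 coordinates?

The space diagonal of an n-cube of side s is s√n. Here 6.7·√5 ≈ 14.9817.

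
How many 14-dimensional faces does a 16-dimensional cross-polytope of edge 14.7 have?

Each 14-face is the convex hull of 15 vertices, one chosen as ±e_i from each of 15 distinct axes: 2^15·C(16,15) = 524288.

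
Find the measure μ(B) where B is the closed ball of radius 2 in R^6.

V_6(2) = π^(6/2) · (2)^6 / Γ(6/2 + 1) = 32·π^3/3 ≈ 330.734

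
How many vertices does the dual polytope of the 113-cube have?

The vertices are ±e_1, ..., ±e_113, so there are 2·113 = 226.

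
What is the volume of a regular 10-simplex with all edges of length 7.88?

Volume = 7.88^10 · √(11/2^10) / 10! ≈ 26.3661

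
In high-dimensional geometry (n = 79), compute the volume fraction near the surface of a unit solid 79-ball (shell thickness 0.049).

1 - (1-0.049)^79 ≈ 0.981109 ≈ 98.11%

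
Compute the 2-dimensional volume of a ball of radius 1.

Volume = π^{2/2}·(1)^2/Γ(2) = π ≈ 3.14159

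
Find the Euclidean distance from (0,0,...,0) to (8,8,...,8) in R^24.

The space diagonal of an n-cube of side s is s√n. Here 8·√24 ≈ 39.1918.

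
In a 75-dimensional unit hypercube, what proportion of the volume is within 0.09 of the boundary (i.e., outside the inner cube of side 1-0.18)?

Shell fraction = 1 - (1-0.18)^75 ≈ 0.9999996564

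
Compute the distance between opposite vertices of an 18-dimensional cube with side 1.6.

The space diagonal of an n-cube of side s is s√n. Here 1.6·√18 ≈ 6.78823.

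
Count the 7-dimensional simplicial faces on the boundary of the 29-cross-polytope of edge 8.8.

Number of 7-faces = 2^(7+1) · C(29,7+1) = 256 · 4292145 = 1098789120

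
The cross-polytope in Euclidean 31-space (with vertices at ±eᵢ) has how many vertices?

The 31-dimensional cross-polytope has 2n = 2·31 = 62 vertices.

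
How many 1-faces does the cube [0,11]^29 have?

Number of 1-faces = C(29,1)·2^(29-1) = 29·268435456 = 7784628224.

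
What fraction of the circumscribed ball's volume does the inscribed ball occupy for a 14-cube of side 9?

V_in/V_out = n^(-n/2) = 14^(-14/2) ≈ 9.48645e-09.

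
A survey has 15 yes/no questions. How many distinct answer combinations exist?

An n-cube has 2^n vertices; for n = 15 that is 2^15 = 32768.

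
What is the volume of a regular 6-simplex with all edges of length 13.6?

V = (13.6^6 / 6!) · √((6+1) / 2^6) ≈ 2906.43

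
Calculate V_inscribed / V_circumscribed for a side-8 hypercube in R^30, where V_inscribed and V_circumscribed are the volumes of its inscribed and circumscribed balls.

V_in/V_out = n^(-n/2) = 30^(-30/2) ≈ 6.96917e-23.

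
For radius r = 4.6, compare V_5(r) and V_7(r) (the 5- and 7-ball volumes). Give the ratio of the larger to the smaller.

V_5(4.6) ≈ 10841.5, V_7(4.6) ≈ 205914. The 7-ball is larger by a factor of 18.99.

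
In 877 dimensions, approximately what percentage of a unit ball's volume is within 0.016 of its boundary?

1 - (1-0.016)^877 ≈ 0.999999281 ≈ 99.999928%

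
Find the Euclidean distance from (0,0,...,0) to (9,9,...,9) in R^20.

||(9,9,...,9)|| = √(20)·9 ≈ 40.2492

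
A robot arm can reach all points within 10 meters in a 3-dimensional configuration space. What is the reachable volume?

Volume = π^{3/2}·(10)^3/Γ(5/2) = 4000·π/3 ≈ 4188.79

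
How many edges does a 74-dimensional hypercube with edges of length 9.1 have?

The 74-cube has n·2^(n-1) = 74·2^73 = 74·9444732965739290427392 = 698910239464707491627008 edges.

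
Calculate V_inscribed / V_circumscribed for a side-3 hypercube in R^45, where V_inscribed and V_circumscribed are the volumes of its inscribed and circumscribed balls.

The radii are 3/2 and 3√45/2, so the volume ratio is (1/√45)^45 = 45^{-45/2} ≈ 6.34919e-38.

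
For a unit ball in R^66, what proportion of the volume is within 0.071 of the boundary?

1 - (1-0.071)^66 ≈ 0.992255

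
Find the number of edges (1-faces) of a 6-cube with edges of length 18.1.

Number of 1-faces = C(6,1) · 2^(6-1) = 6 · 32 = 192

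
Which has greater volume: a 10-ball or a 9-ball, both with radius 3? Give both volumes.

V_10(3) ≈ 150585. V_9(3) ≈ 64924.6. The 10-ball is larger.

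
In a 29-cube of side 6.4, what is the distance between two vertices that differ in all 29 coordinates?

Diagonal = √29 · 6.4 ≈ 34.4651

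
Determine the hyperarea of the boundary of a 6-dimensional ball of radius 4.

S_6(4) = 2·π^(6/2)·(4)^5 / Γ(6/2) = 1024·π^3 ≈ 31750.4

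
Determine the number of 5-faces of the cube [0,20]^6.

f_5(6-cube) = (6 choose 5) · 2^1 = 12.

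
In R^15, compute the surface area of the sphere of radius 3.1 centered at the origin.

S = n·V_n(r)/r = 15·V_15(3.1)/3.1 (volume-to-surface relation), giving 4.33097e+07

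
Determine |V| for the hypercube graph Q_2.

Number of vertices = 2^2 = 4.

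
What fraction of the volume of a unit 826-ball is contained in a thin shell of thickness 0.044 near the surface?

V(inner)/V(outer) = ((1-0.044)/1)^826 ≈ 7.215e-17, so the shell fraction is 1 - 7.215e-17.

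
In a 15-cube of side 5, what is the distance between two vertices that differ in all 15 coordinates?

Diagonal = √15 · 5 ≈ 19.3649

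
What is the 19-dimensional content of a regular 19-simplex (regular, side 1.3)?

V = (1.3^19 / 19!) · √((19+1) / 2^19) ≈ 7.42265e-18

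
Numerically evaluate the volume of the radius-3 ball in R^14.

The n-ball volume is π^(n/2)·r^n/Γ(n/2+1). With n=14, r=3: V = 531441·π^7/560 ≈ 2.86626e+06.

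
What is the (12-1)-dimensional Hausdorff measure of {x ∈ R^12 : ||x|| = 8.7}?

The surface area of an n-ball is 2π^(n/2) r^(n-1) / Γ(n/2). For n=12, r=8.7: 3.46306e+11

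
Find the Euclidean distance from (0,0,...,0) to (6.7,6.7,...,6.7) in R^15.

The space diagonal of an n-cube of side s is s√n. Here 6.7·√15 ≈ 25.949.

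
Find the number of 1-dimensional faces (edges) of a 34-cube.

The 34-cube has n·2^(n-1) = 34·2^33 = 34·8589934592 = 292057776128 edges.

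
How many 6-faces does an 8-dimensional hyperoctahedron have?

Number of 6-faces = 2^(6+1) · C(8,6+1) = 128 · 8 = 1024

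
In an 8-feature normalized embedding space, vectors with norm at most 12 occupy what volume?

V_8(12) = π^(8/2) · (12)^8 / Γ(8/2 + 1) = 17915904·π^4 ≈ 1.74517e+09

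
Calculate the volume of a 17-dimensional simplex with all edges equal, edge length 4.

For a regular n-simplex with edge a, V = (a^n / n!)·√((n+1)/2^n). With a=4, n=17: V ≈ 5.66021e-07.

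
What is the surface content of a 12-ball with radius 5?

|∂B_12(5)| = 9765625·π^6/12 ≈ 7.82381e+08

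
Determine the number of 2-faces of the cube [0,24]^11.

Choose 2 of 11 axes to span the face (C(11,2) = 55 ways), then fix each of the remaining 9 coordinates at one of its two extreme values (2^9 = 512 ways): 55·512 = 28160.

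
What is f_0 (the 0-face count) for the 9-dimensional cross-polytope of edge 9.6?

Each 0-face is the convex hull of 1 vertex, one chosen as ±e_i from each of 1 distinct axis: 2^1·C(9,1) = 18.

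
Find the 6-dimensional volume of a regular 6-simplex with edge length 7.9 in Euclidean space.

V_6 = √(7) · 7.9^6 / (6! · 2^(6/2)) ≈ 111.658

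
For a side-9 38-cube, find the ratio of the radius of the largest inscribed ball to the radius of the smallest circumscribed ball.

r_in / r_out = (9/2) / (9√38/2) = 1/√38 ≈ 0.162221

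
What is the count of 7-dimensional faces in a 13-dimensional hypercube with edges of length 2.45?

f_7(13-cube) = (13 choose 7) · 2^6 = 109824.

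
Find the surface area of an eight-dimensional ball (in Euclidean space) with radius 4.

S = n·V_n(r)/r = 8·V_8(4)/4 (volume-to-surface relation), giving 16384·π^4/3 ≈ 531984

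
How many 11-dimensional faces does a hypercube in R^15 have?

An n-cube has C(n,k)·2^(n-k) k-faces. Here C(15,11)·2^4 = 1365·16 = 21840.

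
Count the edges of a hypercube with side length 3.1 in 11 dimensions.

An n-cube has n·2^(n-1) edges. With n = 11: 11·1024 = 11264.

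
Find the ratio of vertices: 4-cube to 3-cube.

The 4-cube has 2^4 = 16 vertices. The 3-cube has 2^3 = 8 vertices. Ratio: 16/8 = 2.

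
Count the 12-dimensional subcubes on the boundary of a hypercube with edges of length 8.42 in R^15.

f_12(15-cube) = (15 choose 12) · 2^3 = 3640.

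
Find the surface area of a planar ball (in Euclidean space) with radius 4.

S = n·V_n(r)/r = 2·V_2(4)/4 (volume-to-surface relation), giving 2πr = 2π·4 ≈ 25.1327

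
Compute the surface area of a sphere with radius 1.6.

|∂B_3(1.6)| = 4πr² = 4π·(1.6)² ≈ 32.1699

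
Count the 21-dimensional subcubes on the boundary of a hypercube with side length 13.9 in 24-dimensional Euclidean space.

Choose 21 of 24 axes to span the face (C(24,21) = 2024 ways), then fix each of the remaining 3 coordinates at one of its two extreme values (2^3 = 8 ways): 2024·8 = 16192.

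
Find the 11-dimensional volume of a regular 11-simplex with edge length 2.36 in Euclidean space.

V = (2.36^11 / 11!) · √((11+1) / 2^11) ≈ 2.4255e-05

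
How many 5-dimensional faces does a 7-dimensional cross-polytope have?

Number of 5-faces = 2^(5+1) · C(7,5+1) = 64 · 7 = 448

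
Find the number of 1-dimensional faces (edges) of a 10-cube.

An n-cube has n·2^(n-1) edges. With n = 10: 10·512 = 5120.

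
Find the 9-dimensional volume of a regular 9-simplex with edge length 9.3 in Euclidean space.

Volume = 9.3^9 · √(10/2^9) / 9! ≈ 200.423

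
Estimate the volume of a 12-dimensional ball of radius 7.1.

The n-ball volume is π^(n/2)·r^n/Γ(n/2+1). With n=12, r=7.1: V ≈ 2.19112e+10.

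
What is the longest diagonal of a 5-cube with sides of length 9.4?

d = √(9.4² + 9.4² + ... + 9.4²) [5 terms] = √(5·9.4²) = 9.4√5 ≈ 21.019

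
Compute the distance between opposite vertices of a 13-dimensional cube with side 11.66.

The space diagonal of an n-cube of side s is s√n. Here 11.66·√13 ≈ 42.0407.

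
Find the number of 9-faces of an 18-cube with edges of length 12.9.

Choose 9 of 18 axes to span the face (C(18,9) = 48620 ways), then fix each of the remaining 9 coordinates at one of its two extreme values (2^9 = 512 ways): 48620·512 = 24893440.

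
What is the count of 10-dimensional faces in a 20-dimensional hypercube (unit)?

Choose 10 of 20 axes to span the face (C(20,10) = 184756 ways), then fix each of the remaining 10 coordinates at one of its two extreme values (2^10 = 1024 ways): 184756·1024 = 189190144.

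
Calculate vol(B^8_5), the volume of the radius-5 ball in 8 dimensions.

The n-ball volume is π^(n/2)·r^n/Γ(n/2+1). With n=8, r=5: V = 390625·π^4/24 ≈ 1.58543e+06.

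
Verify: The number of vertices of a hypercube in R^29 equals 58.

False. The 29-cube has 2^29 = 536870912 vertices.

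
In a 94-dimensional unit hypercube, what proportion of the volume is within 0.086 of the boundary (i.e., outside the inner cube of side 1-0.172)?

1 - (1 - 2·0.086)^94 = 1 - 0.828^94 ≈ 0.9999999803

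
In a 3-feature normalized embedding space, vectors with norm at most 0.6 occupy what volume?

V_3(0.6) = π^(3/2) · (0.6)^3 / Γ(3/2 + 1) ≈ 0.904779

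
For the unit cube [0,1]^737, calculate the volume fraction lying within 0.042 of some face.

1 - (1 - 2·0.042)^737 = 1 - 0.916^737 ≈ 1 - 8.26e-29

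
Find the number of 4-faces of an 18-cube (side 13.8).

An n-cube has C(n,k)·2^(n-k) k-faces. Here C(18,4)·2^14 = 3060·16384 = 50135040.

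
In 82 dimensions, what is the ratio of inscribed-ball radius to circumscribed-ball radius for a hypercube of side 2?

Ratio = (s/2)/(s√82/2) = 82^(-1/2) ≈ 0.110432.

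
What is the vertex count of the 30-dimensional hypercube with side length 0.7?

An n-cube has 2^n vertices; for n = 30 that is 2^30 = 1073741824.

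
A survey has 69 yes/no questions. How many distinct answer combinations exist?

Each vertex is a binary string of length 69, so there are 2^69 = 590295810358705651712.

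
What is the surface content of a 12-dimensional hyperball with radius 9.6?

S_12(9.6) = 2·π^(12/2)·(9.6)^11 / Γ(12/2) ≈ 1.02266e+12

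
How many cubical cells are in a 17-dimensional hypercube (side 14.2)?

An n-cube has C(n,k)·2^(n-k) k-faces. Here C(17,3)·2^14 = 680·16384 = 11141120.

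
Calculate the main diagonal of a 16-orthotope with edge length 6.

||(6,6,...,6)|| = √(16)·6 = 24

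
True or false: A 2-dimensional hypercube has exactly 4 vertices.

True. The 2-cube has 2^2 = 4 vertices.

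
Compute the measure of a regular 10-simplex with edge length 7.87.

V_10 = √(11) · 7.87^10 / (10! · 2^(10/2)) ≈ 26.0334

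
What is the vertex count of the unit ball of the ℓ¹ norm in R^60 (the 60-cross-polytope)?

Number of vertices = 2n = 120.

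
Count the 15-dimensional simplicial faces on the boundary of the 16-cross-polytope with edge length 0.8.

An n-cross-polytope has 2^(k+1)·C(n,k+1) k-faces. Here 2^16·C(16,16) = 65536·1 = 65536.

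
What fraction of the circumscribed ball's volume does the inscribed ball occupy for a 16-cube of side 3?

V_in/V_out = n^(-n/2) = 16^(-16/2) ≈ 2.32831e-10.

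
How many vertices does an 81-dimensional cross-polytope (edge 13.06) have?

Number of vertices = 2n = 162.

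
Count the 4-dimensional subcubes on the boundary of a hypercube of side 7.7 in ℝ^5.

Number of 4-faces = C(5,4) · 2^(5-4) = 5 · 2 = 10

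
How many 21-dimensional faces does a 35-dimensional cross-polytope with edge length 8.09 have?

Number of 21-faces = 2^(21+1) · C(35,21+1) = 4194304 · 1476337800 = 6192209539891200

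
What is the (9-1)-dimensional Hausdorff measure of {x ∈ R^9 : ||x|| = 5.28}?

S = n·V_n(r)/r = 9·V_9(5.28)/5.28 (volume-to-surface relation), giving 1.79321e+07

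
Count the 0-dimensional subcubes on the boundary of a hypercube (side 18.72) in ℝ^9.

Number of 0-faces = C(9,0) · 2^(9-0) = 1 · 512 = 512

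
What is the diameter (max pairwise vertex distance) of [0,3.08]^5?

Diagonal = √5 · 3.08 ≈ 6.88709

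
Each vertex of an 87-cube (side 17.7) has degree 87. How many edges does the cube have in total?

Each of the 2^87 = 154742504910672534362390528 vertices has degree 87; total edges = 87·2^87/2 = 6731298963614255244763987968.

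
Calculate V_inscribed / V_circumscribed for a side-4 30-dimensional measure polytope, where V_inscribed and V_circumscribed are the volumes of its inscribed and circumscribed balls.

V_in/V_out = n^(-n/2) = 30^(-30/2) ≈ 6.96917e-23.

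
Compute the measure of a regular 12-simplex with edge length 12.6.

V_12 = √(13) · 12.6^12 / (12! · 2^(12/2)) ≈ 1883.22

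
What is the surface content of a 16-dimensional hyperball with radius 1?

|∂B_16(1)| = π^8/2520 ≈ 3.76529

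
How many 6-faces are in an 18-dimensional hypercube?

f_6(18-cube) = (18 choose 6) · 2^12 = 76038144.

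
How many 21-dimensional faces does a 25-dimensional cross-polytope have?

An n-cross-polytope has 2^(k+1)·C(n,k+1) k-faces. Here 2^22·C(25,22) = 4194304·2300 = 9646899200.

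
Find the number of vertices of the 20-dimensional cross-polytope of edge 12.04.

The vertices are ±e_1, ..., ±e_20, so there are 2·20 = 40.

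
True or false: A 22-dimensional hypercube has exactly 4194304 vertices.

True. The 22-cube has 2^22 = 4194304 vertices.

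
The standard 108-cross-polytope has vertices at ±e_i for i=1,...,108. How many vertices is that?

The 108-dimensional cross-polytope has 2n = 2·108 = 216 vertices.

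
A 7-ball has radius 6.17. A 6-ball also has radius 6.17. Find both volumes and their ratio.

V_7(6.17) ≈ 1.60833e+06. V_6(6.17) ≈ 285108. Ratio V_7/V_6 ≈ 5.641.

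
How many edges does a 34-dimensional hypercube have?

The 34-cube has n·2^(n-1) = 34·2^33 = 34·8589934592 = 292057776128 edges.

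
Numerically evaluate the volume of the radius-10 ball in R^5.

V = 160000·π^2/3 ≈ 526379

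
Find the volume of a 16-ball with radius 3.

V = 4782969·π^8/4480 ≈ 1.01302e+07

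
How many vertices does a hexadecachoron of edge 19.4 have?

Number of 0-faces = 2^(0+1) · C(4,0+1) = 2 · 4 = 8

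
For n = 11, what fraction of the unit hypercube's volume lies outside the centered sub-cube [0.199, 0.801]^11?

The inner cube has side 1-2·0.199 = 0.602 and volume (0.602)^11 ≈ 0.003763, so the shell holds 0.996237 of the volume.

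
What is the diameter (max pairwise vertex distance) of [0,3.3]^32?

d = √(3.3² + 3.3² + ... + 3.3²) [32 terms] = √(32·3.3²) = 3.3√32 ≈ 18.6676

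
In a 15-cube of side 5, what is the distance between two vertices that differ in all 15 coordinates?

||(5,5,...,5)|| = √(15)·5 ≈ 19.3649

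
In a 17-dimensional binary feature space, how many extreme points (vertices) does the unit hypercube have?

Number of vertices = 2^17 = 131072.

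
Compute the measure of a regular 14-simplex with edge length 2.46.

V_14 = √(15) · 2.46^14 / (14! · 2^(14/2)) ≈ 1.03162e-07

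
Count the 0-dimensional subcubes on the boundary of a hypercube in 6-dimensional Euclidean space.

f_0(6-cube) = (6 choose 0) · 2^6 = 64.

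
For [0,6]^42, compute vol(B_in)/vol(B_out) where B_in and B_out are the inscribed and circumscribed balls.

V_in / V_out = (r_in/r_out)^42 = (1/√42)^42 = 42^(-42/2) ≈ 8.1614e-35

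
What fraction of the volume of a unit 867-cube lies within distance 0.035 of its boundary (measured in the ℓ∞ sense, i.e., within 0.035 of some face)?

The inner cube has side 1-2·0.035 = 0.93 and volume (0.93)^867 ≈ 4.728e-28, so the shell holds 1 - 4.728e-28 of the volume.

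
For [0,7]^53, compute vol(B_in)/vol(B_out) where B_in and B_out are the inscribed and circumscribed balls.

V_in / V_out = (r_in/r_out)^53 = (1/√53)^53 = 53^(-53/2) ≈ 2.02623e-46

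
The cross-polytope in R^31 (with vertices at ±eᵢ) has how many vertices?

The vertices are ±e_1, ..., ±e_31, so there are 2·31 = 62.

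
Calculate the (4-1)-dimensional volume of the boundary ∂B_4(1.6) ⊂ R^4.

The surface area of an n-ball is 2π^(n/2) r^(n-1) / Γ(n/2). For n=4, r=1.6: 80.8518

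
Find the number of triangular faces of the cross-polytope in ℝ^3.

Number of 2-faces = 2^(2+1) · C(3,2+1) = 8 · 1 = 8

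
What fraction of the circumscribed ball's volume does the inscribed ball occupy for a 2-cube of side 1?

The radii are 1/2 and 1√2/2, so the volume ratio is (1/√2)^2 = 2^{-2/2} ≈ 0.5.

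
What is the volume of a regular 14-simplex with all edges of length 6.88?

Volume = 6.88^14 · √(15/2^14) / 14! ≈ 0.184784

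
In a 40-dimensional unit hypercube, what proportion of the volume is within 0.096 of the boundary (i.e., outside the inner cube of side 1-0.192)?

1 - (1 - 2·0.096)^40 = 1 - 0.808^40 ≈ 0.999802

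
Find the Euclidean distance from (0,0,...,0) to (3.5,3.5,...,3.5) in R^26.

The space diagonal of an n-cube of side s is s√n. Here 3.5·√26 ≈ 17.8466.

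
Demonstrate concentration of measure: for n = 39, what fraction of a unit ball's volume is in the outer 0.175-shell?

1 - (1-0.175)^39 ≈ 0.999448 ≈ 99.94%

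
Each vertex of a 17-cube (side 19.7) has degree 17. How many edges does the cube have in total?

The 17-cube has n·2^(n-1) = 17·2^16 = 17·65536 = 1114112 edges.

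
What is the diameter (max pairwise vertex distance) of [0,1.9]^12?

||(1.9,1.9,...,1.9)|| = √(12)·1.9 ≈ 6.58179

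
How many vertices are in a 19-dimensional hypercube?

f_0(19-cube) = (19 choose 0) · 2^19 = 524288.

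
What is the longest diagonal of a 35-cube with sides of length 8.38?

d = √(8.38² + 8.38² + ... + 8.38²) [35 terms] = √(35·8.38²) = 8.38√35 ≈ 49.5767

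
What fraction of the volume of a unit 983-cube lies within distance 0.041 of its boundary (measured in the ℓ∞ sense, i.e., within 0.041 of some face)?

The inner cube has side 1-2·0.041 = 0.918 and volume (0.918)^983 ≈ 2.981e-37, so the shell holds 1 - 2.981e-37 of the volume.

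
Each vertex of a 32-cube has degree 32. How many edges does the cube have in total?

Each of the 2^32 = 4294967296 vertices has degree 32; total edges = 32·2^32/2 = 68719476736.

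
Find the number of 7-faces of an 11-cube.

An n-cube has C(n,k)·2^(n-k) k-faces. Here C(11,7)·2^4 = 330·16 = 5280.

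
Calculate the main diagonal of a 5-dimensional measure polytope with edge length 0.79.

Diagonal = √5 · 0.79 ≈ 1.76649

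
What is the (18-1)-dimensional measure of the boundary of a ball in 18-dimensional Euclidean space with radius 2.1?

|∂B_18(2.1)| ≈ 444208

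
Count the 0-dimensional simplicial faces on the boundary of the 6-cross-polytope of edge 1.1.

Each 0-face is the convex hull of 1 vertex, one chosen as ±e_i from each of 1 distinct axis: 2^1·C(6,1) = 12.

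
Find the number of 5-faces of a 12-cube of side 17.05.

Number of 5-faces = C(12,5) · 2^(12-5) = 792 · 128 = 101376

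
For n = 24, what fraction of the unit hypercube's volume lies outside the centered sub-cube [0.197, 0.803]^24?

The inner cube has side 1-2·0.197 = 0.606 and volume (0.606)^24 ≈ 6.016e-06, so the shell holds 0.999994 of the volume.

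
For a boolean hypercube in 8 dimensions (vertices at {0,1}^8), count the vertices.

Number of vertices = 2^8 = 256.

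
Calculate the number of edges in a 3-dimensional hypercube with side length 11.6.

The 3-cube has n·2^(n-1) = 3·2^2 = 3·4 = 12 edges.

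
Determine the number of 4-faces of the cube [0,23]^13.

An n-cube has C(n,k)·2^(n-k) k-faces. Here C(13,4)·2^9 = 715·512 = 366080.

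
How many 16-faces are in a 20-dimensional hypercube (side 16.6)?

Choose 16 of 20 axes to span the face (C(20,16) = 4845 ways), then fix each of the remaining 4 coordinates at one of its two extreme values (2^4 = 16 ways): 4845·16 = 77520.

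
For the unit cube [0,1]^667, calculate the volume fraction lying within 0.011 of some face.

The inner cube has side 1-2·0.011 = 0.978 and volume (0.978)^667 ≈ 3.598e-07, so the shell holds 0.9999996402 of the volume.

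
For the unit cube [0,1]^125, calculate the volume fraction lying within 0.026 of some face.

1 - (1 - 2·0.026)^125 = 1 - 0.948^125 ≈ 0.998738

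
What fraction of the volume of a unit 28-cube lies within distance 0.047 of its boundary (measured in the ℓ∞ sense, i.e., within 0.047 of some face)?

Shell fraction = 1 - (1-0.094)^28 ≈ 0.936964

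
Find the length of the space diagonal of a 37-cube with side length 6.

The space diagonal of an n-cube of side s is s√n. Here 6·√37 ≈ 36.4966.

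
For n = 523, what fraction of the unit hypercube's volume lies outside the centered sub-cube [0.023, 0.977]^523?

Shell fraction = 1 - (1-0.046)^523 ≈ 1 - 2.013e-11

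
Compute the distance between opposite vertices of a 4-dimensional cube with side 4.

The space diagonal of an n-cube of side s is s√n. Here 4·√4 = 8.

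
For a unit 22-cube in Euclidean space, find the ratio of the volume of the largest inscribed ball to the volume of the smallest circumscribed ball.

The radii are 1/2 and 1√22/2, so the volume ratio is (1/√22)^22 = 22^{-22/2} ≈ 1.7114e-15.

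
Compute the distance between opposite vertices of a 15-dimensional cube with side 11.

The space diagonal of an n-cube of side s is s√n. Here 11·√15 ≈ 42.6028.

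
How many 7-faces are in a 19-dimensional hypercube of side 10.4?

f_7(19-cube) = (19 choose 7) · 2^12 = 206389248.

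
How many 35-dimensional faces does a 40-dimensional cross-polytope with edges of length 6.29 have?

An n-cross-polytope has 2^(k+1)·C(n,k+1) k-faces. Here 2^36·C(40,36) = 68719476736·91390 = 6280272978903040.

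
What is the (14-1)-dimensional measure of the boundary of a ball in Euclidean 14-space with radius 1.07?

S_14(1.07) = 2·π^(14/2)·(1.07)^13 / Γ(14/2) ≈ 20.2179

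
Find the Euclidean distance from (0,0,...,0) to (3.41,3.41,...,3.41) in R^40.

Diagonal = √40 · 3.41 ≈ 21.5667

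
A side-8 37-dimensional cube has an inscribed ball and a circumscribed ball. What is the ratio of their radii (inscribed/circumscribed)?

Ratio = (s/2)/(s√37/2) = 37^(-1/2) ≈ 0.164399.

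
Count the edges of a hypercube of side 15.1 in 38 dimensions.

Each of the 2^38 = 274877906944 vertices has degree 38; total edges = 38·2^38/2 = 5222680231936.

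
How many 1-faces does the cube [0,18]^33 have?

The 33-cube has n·2^(n-1) = 33·2^32 = 33·4294967296 = 141733920768 edges.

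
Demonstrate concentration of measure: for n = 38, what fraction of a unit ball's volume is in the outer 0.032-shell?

1 - (1-0.032)^38 ≈ 0.709421 ≈ 70.94%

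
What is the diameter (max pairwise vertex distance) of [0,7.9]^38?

||(7.9,7.9,...,7.9)|| = √(38)·7.9 ≈ 48.6989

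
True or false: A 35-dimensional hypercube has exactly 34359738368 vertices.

True. The 35-cube has 2^35 = 34359738368 vertices.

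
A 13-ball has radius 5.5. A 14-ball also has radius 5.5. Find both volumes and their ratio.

V_13(5.5) ≈ 3.83757e+09. V_14(5.5) ≈ 1.38898e+10. Ratio V_13/V_14 ≈ 0.2763.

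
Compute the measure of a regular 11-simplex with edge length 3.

V_11 = √(12) · 3^11 / (11! · 2^(11/2)) ≈ 0.000339706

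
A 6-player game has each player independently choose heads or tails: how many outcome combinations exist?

The 6-cube has 2^6 = 64 vertices.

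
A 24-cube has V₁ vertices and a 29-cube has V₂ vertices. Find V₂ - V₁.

V₁ = 2^24 = 16777216. V₂ = 2^29 = 536870912. V₂ - V₁ = 520093696.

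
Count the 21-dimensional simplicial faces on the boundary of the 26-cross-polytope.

f_21(26-orthoplex) = 2^22 · (26 choose 22) = 62704844800.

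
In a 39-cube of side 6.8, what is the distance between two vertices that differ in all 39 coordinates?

d = √(6.8² + 6.8² + ... + 6.8²) [39 terms] = √(39·6.8²) = 6.8√39 ≈ 42.466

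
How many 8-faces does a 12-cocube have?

An n-cross-polytope has 2^(k+1)·C(n,k+1) k-faces. Here 2^9·C(12,9) = 512·220 = 112640.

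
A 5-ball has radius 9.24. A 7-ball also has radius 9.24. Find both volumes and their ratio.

V_5(9.24) ≈ 354534. V_7(9.24) ≈ 2.71697e+07. Ratio V_5/V_7 ≈ 0.01305.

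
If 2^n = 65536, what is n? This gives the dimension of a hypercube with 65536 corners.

Since 2^n = 65536, we have n = 16.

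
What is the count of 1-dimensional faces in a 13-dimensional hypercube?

Number of 1-faces = C(13,1) · 2^(13-1) = 13 · 4096 = 53248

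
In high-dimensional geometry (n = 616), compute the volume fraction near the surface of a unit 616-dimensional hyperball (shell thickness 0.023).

1 - (1-0.023)^616 ≈ 0.9999994043 ≈ 99.999940%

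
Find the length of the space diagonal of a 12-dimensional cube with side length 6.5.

||(6.5,6.5,...,6.5)|| = √(12)·6.5 ≈ 22.5167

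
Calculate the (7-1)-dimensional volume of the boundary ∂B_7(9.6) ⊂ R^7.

S = n·V_n(r)/r = 7·V_7(9.6)/9.6 (volume-to-surface relation), giving 2.58884e+07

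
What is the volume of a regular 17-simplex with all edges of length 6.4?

Volume = 6.4^17 · √(18/2^17) / 17! ≈ 0.0016706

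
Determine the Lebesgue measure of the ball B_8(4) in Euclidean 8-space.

The n-ball volume is π^(n/2)·r^n/Γ(n/2+1). With n=8, r=4: V = 8192·π^4/3 ≈ 265992.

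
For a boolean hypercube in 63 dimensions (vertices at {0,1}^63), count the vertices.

An n-cube has 2^n vertices; for n = 63 that is 2^63 = 9223372036854775808.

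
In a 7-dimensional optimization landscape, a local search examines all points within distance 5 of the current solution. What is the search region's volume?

Volume = π^{7/2}·(5)^7/Γ(9/2) = 250000·π^3/21 ≈ 369122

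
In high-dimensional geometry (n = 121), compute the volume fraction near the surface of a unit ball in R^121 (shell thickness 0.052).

1 - (1-0.052)^121 ≈ 0.998438 ≈ 99.84%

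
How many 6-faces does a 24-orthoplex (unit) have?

An n-cross-polytope has 2^(k+1)·C(n,k+1) k-faces. Here 2^7·C(24,7) = 128·346104 = 44301312.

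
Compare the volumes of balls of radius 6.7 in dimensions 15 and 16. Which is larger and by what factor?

V_15(6.7) ≈ 9.38754e+11, V_16(6.7) ≈ 3.88039e+12. The 16-ball is larger by a factor of 4.134.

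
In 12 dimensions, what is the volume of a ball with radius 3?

V = 59049·π^6/80 ≈ 709613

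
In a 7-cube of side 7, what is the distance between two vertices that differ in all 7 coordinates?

||(7,7,...,7)|| = √(7)·7 ≈ 18.5203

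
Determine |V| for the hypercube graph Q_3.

An n-cube has 2^n vertices; for n = 3 that is 2^3 = 8.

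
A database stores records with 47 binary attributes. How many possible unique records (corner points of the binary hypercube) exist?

An n-cube has 2^n vertices; for n = 47 that is 2^47 = 140737488355328.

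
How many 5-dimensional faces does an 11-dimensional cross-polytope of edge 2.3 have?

An n-cross-polytope has 2^(k+1)·C(n,k+1) k-faces. Here 2^6·C(11,6) = 64·462 = 29568.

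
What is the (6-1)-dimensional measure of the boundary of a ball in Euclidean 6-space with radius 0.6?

S_6(0.6) = 2·π^(6/2)·(0.6)^5 / Γ(6/2) ≈ 2.41105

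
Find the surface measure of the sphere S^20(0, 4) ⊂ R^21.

The surface area of an n-ball is 2π^(n/2) r^(n-1) / Γ(n/2). For n=21, r=4: 2251799813685248·π^10/654729075 ≈ 3.22082e+11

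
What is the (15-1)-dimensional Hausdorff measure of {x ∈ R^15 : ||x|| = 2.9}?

|∂B_15(2.9)| ≈ 1.70252e+07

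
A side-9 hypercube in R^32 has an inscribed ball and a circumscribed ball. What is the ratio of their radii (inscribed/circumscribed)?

For an n-cube of any side s, the inradius is s/2 and the circumradius is s√n/2, so the ratio is 1/√32 ≈ 0.176777.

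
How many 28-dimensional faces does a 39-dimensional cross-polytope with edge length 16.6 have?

f_28(39-orthoplex) = 2^29 · (39 choose 29) = 341313210550321152.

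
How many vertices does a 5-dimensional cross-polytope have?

An n-cross-polytope has 2n vertices; here n = 5, giving 10.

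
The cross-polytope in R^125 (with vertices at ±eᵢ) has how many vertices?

An n-cross-polytope has 2n vertices; here n = 125, giving 250.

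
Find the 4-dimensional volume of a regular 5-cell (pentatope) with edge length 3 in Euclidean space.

Volume = 3^4 · √(5/2^4) / 4! ≈ 1.88668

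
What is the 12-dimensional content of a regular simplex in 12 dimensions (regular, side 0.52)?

V_12 = √(13) · 0.52^12 / (12! · 2^(12/2)) ≈ 4.59722e-14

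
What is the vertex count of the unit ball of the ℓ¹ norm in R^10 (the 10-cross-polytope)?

The 10-dimensional cross-polytope has 2n = 2·10 = 20 vertices.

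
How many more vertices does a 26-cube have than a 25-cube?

The 26-cube has 2^26 = 67108864 vertices. The 25-cube has 2^25 = 33554432 vertices. Difference: 67108864 - 33554432 = 33554432.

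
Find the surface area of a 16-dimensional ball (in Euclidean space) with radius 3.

S_16(3) = 2·π^(16/2)·(3)^15 / Γ(16/2) = 1594323·π^8/280 ≈ 5.40278e+07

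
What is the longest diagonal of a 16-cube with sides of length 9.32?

The space diagonal of an n-cube of side s is s√n. Here 9.32·√16 = 37.28.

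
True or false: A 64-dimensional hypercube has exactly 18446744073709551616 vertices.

True. The 64-cube has 2^64 = 18446744073709551616 vertices.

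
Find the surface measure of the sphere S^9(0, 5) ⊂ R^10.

S_10(5) = 2·π^(10/2)·(5)^9 / Γ(10/2) = 1953125·π^5/12 ≈ 4.98079e+07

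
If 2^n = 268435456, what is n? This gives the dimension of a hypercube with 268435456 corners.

2^n = 268435456 ⇒ n = log_2(268435456) = 28.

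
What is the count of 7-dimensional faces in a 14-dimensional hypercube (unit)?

Number of 7-faces = C(14,7) · 2^(14-7) = 3432 · 128 = 439296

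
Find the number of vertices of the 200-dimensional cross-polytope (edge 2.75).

The vertices are ±e_1, ..., ±e_200, so there are 2·200 = 400.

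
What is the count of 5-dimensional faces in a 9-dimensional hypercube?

f_5(9-cube) = (9 choose 5) · 2^4 = 2016.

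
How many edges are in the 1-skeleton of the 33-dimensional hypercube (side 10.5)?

Each of the 2^33 = 8589934592 vertices has degree 33; total edges = 33·2^33/2 = 141733920768.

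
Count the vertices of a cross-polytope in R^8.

An n-cross-polytope has 2n vertices; here n = 8, giving 16.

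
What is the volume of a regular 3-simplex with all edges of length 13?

Volume = (√2/12) · 13³ = 258.919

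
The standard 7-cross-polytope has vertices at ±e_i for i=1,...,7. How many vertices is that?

The vertices are ±e_1, ..., ±e_7, so there are 2·7 = 14.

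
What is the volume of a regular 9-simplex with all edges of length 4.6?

V = (4.6^9 / 9!) · √((9+1) / 2^9) ≈ 0.355159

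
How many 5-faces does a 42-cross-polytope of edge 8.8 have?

Number of 5-faces = 2^(5+1) · C(42,5+1) = 64 · 5245786 = 335730304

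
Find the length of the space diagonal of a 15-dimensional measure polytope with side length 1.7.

d = √(1.7² + 1.7² + ... + 1.7²) [15 terms] = √(15·1.7²) = 1.7√15 ≈ 6.58407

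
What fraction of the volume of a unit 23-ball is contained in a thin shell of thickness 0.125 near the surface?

V(inner)/V(outer) = ((1-0.125)/1)^23 ≈ 0.04636, so the shell fraction is 0.953636.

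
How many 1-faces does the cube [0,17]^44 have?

Each of the 2^44 = 17592186044416 vertices has degree 44; total edges = 44·2^44/2 = 387028092977152.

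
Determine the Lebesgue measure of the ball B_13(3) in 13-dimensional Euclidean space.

Volume = π^{13/2}·(3)^13/Γ(15/2) = 7558272·π^6/5005 ≈ 1.45184e+06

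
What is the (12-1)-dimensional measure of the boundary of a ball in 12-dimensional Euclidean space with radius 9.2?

The surface area of an n-ball is 2π^(n/2) r^(n-1) / Γ(n/2). For n=12, r=9.2: 6.40345e+11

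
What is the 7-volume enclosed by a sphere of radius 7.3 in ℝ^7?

The n-ball volume is π^(n/2)·r^n/Γ(n/2+1). With n=7, r=7.3: V ≈ 5.21964e+06.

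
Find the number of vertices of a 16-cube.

Number of vertices = 2^16 = 65536.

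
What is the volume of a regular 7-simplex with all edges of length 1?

V = (1^7 / 7!) · √((7+1) / 2^7) ≈ 4.96032e-05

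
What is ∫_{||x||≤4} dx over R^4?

The n-ball volume is π^(n/2)·r^n/Γ(n/2+1). With n=4, r=4: V = 128·π^2 ≈ 1263.31.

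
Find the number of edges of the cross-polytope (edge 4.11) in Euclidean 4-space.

Each 1-face is the convex hull of 2 vertices, one chosen as ±e_i from each of 2 distinct axes: 2^2·C(4,2) = 24.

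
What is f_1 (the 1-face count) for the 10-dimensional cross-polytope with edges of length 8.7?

Number of 1-faces = 2^(1+1) · C(10,1+1) = 4 · 45 = 180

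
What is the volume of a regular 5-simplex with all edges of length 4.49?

Volume = 4.49^5 · √(6/2^5) / 5! ≈ 6.58493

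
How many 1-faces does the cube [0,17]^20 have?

An n-cube has n·2^(n-1) edges. With n = 20: 20·524288 = 10485760.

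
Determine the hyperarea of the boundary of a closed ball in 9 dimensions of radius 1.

S = n·V_n(r)/r = 9·V_9(1)/1 (volume-to-surface relation), giving 32·π^4/105 ≈ 29.6866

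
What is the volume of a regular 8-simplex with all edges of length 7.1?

Volume = 7.1^8 · √(9/2^8) / 8! ≈ 30.0295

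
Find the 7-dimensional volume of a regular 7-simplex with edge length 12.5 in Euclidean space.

V = (12.5^7 / 7!) · √((7+1) / 2^7) ≈ 2365.26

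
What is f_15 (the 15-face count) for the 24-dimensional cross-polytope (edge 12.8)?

Number of 15-faces = 2^(15+1) · C(24,15+1) = 65536 · 735471 = 48199827456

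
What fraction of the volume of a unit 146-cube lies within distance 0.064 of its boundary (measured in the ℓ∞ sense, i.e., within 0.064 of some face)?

Shell fraction = 1 - (1-0.128)^146 ≈ 0.9999999979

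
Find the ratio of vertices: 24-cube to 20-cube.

The 24-cube has 2^24 = 16777216 vertices. The 20-cube has 2^20 = 1048576 vertices. Ratio: 16777216/1048576 = 16.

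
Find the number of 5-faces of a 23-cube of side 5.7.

Choose 5 of 23 axes to span the face (C(23,5) = 33649 ways), then fix each of the remaining 18 coordinates at one of its two extreme values (2^18 = 262144 ways): 33649·262144 = 8820883456.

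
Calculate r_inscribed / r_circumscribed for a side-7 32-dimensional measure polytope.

Ratio = (s/2)/(s√32/2) = 32^(-1/2) ≈ 0.176777.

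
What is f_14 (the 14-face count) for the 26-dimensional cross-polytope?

An n-cross-polytope has 2^(k+1)·C(n,k+1) k-faces. Here 2^15·C(26,15) = 32768·7726160 = 253170810880.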